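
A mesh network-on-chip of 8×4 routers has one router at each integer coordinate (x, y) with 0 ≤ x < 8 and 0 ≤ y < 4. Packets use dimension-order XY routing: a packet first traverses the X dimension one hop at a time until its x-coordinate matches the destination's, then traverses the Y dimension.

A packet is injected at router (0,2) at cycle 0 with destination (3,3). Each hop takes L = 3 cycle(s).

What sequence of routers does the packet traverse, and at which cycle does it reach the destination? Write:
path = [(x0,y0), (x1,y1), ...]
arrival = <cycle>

path = [(0,2), (1,2), (2,2), (3,2), (3,3)]
arrival = 12

hop 0: (0,2) @ cyc 0
hop 1: (1,2) @ cyc 3  [E]
hop 2: (2,2) @ cyc 6  [E]
hop 3: (3,2) @ cyc 9  [E]
hop 4: (3,3) @ cyc 12  [N]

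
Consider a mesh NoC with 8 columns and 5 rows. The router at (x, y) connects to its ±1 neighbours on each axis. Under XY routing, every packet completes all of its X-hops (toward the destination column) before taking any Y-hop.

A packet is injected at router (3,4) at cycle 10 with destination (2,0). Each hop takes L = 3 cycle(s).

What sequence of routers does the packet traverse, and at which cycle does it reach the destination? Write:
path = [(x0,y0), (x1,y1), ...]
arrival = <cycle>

path = [(3,4), (2,4), (2,3), (2,2), (2,1), (2,0)]
arrival = 25

[0] x=3 y=4 t=10
[1] x=2 y=4 t=13 →W
[2] x=2 y=3 t=16 →S
[3] x=2 y=2 t=19 →S
[4] x=2 y=1 t=22 →S
[5] x=2 y=0 t=25 →S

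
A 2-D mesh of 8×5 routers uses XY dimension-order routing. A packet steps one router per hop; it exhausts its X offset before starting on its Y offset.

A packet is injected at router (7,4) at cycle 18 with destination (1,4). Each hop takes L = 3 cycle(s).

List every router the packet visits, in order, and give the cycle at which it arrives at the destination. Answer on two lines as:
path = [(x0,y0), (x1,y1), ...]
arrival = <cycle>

src (7,4)  cyc=18
W→(6,4)  cyc=21
W→(5,4)  cyc=24
W→(4,4)  cyc=27
W→(3,4)  cyc=30
W→(2,4)  cyc=33
W→(1,4)  cyc=36

path = [(7,4), (6,4), (5,4), (4,4), (3,4), (2,4), (1,4)]
arrival = 36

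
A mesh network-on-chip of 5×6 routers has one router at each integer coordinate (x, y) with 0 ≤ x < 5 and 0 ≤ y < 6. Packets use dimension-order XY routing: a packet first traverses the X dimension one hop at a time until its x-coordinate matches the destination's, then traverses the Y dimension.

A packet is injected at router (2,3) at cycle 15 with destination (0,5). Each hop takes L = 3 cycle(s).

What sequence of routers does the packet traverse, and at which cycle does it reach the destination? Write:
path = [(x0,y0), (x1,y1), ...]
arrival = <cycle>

path = [(2,3), (1,3), (0,3), (0,4), (0,5)]
arrival = 27

#0 — 2,3 | c15
#1 — 1,3 | c18 | W
#2 — 0,3 | c21 | W
#3 — 0,4 | c24 | N
#4 — 0,5 | c27 | N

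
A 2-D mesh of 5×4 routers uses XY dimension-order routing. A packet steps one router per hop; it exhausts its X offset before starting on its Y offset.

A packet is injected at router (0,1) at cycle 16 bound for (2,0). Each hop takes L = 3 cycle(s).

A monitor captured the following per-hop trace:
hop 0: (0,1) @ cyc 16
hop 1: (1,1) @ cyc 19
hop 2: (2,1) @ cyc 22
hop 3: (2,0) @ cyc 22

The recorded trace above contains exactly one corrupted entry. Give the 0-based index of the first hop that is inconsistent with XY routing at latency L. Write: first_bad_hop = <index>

  1: Δx=+1 Δy=+0 Δt=3 [ok]
  2: Δx=+1 Δy=+0 Δt=3 [ok]
  3: Δx=+0 Δy=-1 Δt=0 [BAD: Δcyc=0≠L]

first_bad_hop = 3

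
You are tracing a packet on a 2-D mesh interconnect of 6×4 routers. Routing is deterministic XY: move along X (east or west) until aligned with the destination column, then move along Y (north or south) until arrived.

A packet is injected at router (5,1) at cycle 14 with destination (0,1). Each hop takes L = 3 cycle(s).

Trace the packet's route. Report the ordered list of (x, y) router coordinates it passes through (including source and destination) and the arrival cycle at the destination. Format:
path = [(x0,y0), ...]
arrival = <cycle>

[0] x=5 y=1 t=14
[1] x=4 y=1 t=17 →W
[2] x=3 y=1 t=20 →W
[3] x=2 y=1 t=23 →W
[4] x=1 y=1 t=26 →W
[5] x=0 y=1 t=29 →W

path = [(5,1), (4,1), (3,1), (2,1), (1,1), (0,1)]
arrival = 29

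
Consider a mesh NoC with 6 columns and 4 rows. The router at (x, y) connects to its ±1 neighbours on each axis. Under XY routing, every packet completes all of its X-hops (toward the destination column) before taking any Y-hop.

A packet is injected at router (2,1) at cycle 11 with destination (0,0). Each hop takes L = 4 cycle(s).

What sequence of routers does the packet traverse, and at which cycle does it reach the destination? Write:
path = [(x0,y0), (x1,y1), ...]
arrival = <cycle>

[0] x=2 y=1 t=11
[1] x=1 y=1 t=15 →W
[2] x=0 y=1 t=19 →W
[3] x=0 y=0 t=23 →S

path = [(2,1), (1,1), (0,1), (0,0)]
arrival = 23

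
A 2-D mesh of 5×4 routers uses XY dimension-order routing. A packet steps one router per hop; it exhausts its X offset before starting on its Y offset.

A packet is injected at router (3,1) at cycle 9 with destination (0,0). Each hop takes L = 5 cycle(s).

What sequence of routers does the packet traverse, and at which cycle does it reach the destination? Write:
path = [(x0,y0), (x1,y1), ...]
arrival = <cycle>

path = [(3,1), (2,1), (1,1), (0,1), (0,0)]
arrival = 29

  0. router=(3,1) cycle=9 (inject)
  1. router=(2,1) cycle=14 dir=W
  2. router=(1,1) cycle=19 dir=W
  3. router=(0,1) cycle=24 dir=W
  4. router=(0,0) cycle=29 dir=S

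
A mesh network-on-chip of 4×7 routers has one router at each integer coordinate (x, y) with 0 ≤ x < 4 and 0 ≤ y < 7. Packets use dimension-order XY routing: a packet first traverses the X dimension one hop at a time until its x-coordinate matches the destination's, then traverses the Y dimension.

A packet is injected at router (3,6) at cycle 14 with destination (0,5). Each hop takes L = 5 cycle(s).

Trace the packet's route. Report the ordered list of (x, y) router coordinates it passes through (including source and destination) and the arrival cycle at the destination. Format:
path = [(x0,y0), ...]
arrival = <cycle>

path = [(3,6), (2,6), (1,6), (0,6), (0,5)]
arrival = 34

  0. router=(3,6) cycle=14 (inject)
  1. router=(2,6) cycle=19 dir=W
  2. router=(1,6) cycle=24 dir=W
  3. router=(0,6) cycle=29 dir=W
  4. router=(0,5) cycle=34 dir=S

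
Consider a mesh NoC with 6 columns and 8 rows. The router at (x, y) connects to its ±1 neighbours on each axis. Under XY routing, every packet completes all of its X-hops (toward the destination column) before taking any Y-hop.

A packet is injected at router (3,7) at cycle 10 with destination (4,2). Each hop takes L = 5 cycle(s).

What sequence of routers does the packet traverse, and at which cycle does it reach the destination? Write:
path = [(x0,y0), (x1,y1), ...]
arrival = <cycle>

src (3,7)  cyc=10
E→(4,7)  cyc=15
S→(4,6)  cyc=20
S→(4,5)  cyc=25
S→(4,4)  cyc=30
S→(4,3)  cyc=35
S→(4,2)  cyc=40

path = [(3,7), (4,7), (4,6), (4,5), (4,4), (4,3), (4,2)]
arrival = 40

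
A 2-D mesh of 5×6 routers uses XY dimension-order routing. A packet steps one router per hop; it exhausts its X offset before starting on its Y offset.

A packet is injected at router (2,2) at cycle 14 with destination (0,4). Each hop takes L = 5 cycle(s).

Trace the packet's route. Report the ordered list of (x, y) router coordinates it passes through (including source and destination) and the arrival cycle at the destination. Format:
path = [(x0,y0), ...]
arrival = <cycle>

path = [(2,2), (1,2), (0,2), (0,3), (0,4)]
arrival = 34

hop 0: (2,2) @ cyc 14
hop 1: (1,2) @ cyc 19  [W]
hop 2: (0,2) @ cyc 24  [W]
hop 3: (0,3) @ cyc 29  [N]
hop 4: (0,4) @ cyc 34  [N]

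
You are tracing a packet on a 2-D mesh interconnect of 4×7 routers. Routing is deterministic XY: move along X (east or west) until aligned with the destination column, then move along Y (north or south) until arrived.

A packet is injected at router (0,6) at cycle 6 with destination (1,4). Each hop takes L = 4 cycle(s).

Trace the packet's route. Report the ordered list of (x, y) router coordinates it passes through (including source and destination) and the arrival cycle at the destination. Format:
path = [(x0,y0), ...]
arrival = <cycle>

[0] x=0 y=6 t=6
[1] x=1 y=6 t=10 →E
[2] x=1 y=5 t=14 →S
[3] x=1 y=4 t=18 →S

path = [(0,6), (1,6), (1,5), (1,4)]
arrival = 18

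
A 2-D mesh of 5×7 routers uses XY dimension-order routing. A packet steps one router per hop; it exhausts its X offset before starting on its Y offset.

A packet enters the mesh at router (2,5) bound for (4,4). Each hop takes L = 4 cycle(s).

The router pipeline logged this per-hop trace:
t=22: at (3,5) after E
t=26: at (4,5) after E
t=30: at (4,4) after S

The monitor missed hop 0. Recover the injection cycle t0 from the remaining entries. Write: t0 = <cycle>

t0 = 18

The first recorded entry is hop 1 at cycle 22.
So t0 = 22 − 1·4 = 18.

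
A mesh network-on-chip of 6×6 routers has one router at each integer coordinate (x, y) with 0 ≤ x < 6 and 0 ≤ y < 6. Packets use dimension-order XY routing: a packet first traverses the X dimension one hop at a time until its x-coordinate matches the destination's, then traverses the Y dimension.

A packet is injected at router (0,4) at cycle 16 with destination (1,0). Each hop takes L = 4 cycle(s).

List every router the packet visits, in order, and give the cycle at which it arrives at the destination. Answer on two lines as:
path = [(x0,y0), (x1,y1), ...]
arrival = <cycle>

path = [(0,4), (1,4), (1,3), (1,2), (1,1), (1,0)]
arrival = 36

  0. router=(0,4) cycle=16 (inject)
  1. router=(1,4) cycle=20 dir=E
  2. router=(1,3) cycle=24 dir=S
  3. router=(1,2) cycle=28 dir=S
  4. router=(1,1) cycle=32 dir=S
  5. router=(1,0) cycle=36 dir=S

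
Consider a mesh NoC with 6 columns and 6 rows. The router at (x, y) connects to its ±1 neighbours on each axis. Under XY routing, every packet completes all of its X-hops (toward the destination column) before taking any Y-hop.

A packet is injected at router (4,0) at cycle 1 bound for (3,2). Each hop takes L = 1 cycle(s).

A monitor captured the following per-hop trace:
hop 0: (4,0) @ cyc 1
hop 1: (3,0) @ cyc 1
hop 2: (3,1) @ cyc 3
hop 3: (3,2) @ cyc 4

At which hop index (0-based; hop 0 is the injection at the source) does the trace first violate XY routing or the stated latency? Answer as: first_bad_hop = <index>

[1] (-1,+0) / 0c ⇒ BAD: Δcyc=0≠L

first_bad_hop = 1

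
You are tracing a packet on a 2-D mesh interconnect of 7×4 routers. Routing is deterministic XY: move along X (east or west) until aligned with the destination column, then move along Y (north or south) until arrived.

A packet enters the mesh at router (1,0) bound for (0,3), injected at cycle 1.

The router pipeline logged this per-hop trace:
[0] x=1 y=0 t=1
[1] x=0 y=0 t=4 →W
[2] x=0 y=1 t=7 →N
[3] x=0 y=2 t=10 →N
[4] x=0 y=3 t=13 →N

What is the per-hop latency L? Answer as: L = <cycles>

L = 3

cyc[1] − cyc[0] = 4 − 1 = 3.
That increment is L by definition: L = 3.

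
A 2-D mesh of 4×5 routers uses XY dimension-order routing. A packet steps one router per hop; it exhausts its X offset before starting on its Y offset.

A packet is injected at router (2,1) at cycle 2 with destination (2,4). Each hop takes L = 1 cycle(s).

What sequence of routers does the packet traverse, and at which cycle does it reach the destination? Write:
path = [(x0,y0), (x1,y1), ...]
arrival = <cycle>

path = [(2,1), (2,2), (2,3), (2,4)]
arrival = 5

hop 0: (2,1) @ cyc 2
hop 1: (2,2) @ cyc 3  [N]
hop 2: (2,3) @ cyc 4  [N]
hop 3: (2,4) @ cyc 5  [N]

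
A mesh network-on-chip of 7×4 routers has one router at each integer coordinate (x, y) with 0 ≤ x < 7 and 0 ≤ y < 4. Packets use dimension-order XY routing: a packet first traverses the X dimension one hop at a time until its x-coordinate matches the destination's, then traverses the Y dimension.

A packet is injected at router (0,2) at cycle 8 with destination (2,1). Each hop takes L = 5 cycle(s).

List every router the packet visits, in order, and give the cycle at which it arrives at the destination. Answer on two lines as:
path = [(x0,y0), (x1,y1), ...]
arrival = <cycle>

path = [(0,2), (1,2), (2,2), (2,1)]
arrival = 23

[0] x=0 y=2 t=8
[1] x=1 y=2 t=13 →E
[2] x=2 y=2 t=18 →E
[3] x=2 y=1 t=23 →S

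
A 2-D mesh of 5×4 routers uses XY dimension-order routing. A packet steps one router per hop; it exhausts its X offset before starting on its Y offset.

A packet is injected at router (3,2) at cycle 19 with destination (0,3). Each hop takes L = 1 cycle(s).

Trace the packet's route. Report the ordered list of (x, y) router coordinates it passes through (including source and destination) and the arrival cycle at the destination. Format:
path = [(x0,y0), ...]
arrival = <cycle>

src (3,2)  cyc=19
W→(2,2)  cyc=20
W→(1,2)  cyc=21
W→(0,2)  cyc=22
N→(0,3)  cyc=23

path = [(3,2), (2,2), (1,2), (0,2), (0,3)]
arrival = 23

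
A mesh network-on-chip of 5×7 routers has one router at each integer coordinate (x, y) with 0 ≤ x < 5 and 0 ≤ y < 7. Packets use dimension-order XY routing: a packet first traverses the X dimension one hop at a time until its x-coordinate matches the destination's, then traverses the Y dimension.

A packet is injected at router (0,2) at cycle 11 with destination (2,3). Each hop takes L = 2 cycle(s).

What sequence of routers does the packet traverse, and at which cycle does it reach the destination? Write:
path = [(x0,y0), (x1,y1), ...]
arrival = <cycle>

hop 0: (0,2) @ cyc 11
hop 1: (1,2) @ cyc 13  [E]
hop 2: (2,2) @ cyc 15  [E]
hop 3: (2,3) @ cyc 17  [N]

path = [(0,2), (1,2), (2,2), (2,3)]
arrival = 17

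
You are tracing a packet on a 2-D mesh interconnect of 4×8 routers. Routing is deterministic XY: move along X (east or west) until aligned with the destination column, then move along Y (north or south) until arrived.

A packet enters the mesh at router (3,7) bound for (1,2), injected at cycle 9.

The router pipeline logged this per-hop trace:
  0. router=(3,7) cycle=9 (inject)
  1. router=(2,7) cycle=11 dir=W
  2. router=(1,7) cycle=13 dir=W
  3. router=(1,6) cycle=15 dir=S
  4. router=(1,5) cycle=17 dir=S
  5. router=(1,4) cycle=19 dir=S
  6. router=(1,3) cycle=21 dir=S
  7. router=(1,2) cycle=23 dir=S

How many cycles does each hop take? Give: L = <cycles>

From hop 0 (9) to hop 1 (11): +2 cycles.
Each hop adds L, hence L = 2.

L = 2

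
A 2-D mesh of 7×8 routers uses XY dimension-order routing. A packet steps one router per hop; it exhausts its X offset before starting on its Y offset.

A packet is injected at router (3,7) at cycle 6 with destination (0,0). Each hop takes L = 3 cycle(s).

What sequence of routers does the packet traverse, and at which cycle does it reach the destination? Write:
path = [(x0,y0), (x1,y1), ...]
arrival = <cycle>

path = [(3,7), (2,7), (1,7), (0,7), (0,6), (0,5), (0,4), (0,3), (0,2), (0,1), (0,0)]
arrival = 36

#0 — 3,7 | c6
#1 — 2,7 | c9 | W
#2 — 1,7 | c12 | W
#3 — 0,7 | c15 | W
#4 — 0,6 | c18 | S
#5 — 0,5 | c21 | S
#6 — 0,4 | c24 | S
#7 — 0,3 | c27 | S
#8 — 0,2 | c30 | S
#9 — 0,1 | c33 | S
#10 — 0,0 | c36 | S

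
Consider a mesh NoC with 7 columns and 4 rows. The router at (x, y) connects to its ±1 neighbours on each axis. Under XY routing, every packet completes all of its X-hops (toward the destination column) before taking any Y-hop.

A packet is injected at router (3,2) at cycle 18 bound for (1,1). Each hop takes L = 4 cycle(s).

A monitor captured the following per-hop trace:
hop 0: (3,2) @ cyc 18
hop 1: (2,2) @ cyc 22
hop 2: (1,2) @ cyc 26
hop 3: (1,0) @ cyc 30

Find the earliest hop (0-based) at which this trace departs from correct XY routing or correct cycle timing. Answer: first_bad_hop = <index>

  1: Δx=-1 Δy=+0 Δt=4 [ok]
  2: Δx=-1 Δy=+0 Δt=4 [ok]
  3: Δx=+0 Δy=-2 Δt=4 [BAD: non-unit step]

first_bad_hop = 3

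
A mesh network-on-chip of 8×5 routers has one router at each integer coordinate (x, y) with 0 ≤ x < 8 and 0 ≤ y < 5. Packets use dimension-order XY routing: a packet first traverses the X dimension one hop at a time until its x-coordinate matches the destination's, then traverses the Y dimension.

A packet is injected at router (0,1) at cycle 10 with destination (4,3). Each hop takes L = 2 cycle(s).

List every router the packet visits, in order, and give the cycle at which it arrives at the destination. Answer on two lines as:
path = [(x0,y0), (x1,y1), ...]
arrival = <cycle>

hop 0: (0,1) @ cyc 10
hop 1: (1,1) @ cyc 12  [E]
hop 2: (2,1) @ cyc 14  [E]
hop 3: (3,1) @ cyc 16  [E]
hop 4: (4,1) @ cyc 18  [E]
hop 5: (4,2) @ cyc 20  [N]
hop 6: (4,3) @ cyc 22  [N]

path = [(0,1), (1,1), (2,1), (3,1), (4,1), (4,2), (4,3)]
arrival = 22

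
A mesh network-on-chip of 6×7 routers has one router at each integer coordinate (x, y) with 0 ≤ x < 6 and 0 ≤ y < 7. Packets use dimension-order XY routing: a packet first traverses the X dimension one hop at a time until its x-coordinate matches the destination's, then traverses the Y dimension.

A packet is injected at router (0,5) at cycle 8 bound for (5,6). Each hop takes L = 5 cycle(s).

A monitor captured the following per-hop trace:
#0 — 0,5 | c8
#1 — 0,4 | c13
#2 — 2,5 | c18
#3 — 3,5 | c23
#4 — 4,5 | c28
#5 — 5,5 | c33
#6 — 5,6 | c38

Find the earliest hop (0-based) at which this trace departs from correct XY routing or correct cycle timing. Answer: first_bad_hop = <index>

  1: Δx=+0 Δy=-1 Δt=5 [BAD: Y-move but x=0≠5]

first_bad_hop = 1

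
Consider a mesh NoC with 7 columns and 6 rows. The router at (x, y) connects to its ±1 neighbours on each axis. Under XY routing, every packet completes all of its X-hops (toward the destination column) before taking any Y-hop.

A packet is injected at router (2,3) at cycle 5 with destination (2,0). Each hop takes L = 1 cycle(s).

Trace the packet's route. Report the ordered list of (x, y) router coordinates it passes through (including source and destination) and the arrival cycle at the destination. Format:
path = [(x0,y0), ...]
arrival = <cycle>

path = [(2,3), (2,2), (2,1), (2,0)]
arrival = 8

hop 0: (2,3) @ cyc 5
hop 1: (2,2) @ cyc 6  [S]
hop 2: (2,1) @ cyc 7  [S]
hop 3: (2,0) @ cyc 8  [S]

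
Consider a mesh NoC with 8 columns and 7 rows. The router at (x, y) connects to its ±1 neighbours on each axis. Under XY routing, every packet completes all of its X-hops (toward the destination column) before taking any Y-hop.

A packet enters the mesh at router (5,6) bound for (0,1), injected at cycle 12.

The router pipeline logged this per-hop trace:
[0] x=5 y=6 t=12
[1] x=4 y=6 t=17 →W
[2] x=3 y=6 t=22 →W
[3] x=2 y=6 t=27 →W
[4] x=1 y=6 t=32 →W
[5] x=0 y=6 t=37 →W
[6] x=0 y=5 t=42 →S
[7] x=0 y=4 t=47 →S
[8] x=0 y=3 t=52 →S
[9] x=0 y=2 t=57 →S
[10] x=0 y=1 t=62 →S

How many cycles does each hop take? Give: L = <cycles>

cyc[1] − cyc[0] = 17 − 12 = 5.
Each hop adds L, hence L = 5.

L = 5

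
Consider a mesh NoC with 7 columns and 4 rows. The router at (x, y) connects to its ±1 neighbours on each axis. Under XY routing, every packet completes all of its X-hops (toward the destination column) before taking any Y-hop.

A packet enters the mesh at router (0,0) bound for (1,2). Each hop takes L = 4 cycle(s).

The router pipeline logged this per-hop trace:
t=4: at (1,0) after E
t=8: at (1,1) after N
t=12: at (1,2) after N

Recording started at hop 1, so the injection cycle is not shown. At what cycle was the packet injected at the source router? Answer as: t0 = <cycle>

t0 = 0

At hop 1 the cycle is 4; in general cyc_k = t0 + kL.
So t0 = 4 − 1·4 = 0.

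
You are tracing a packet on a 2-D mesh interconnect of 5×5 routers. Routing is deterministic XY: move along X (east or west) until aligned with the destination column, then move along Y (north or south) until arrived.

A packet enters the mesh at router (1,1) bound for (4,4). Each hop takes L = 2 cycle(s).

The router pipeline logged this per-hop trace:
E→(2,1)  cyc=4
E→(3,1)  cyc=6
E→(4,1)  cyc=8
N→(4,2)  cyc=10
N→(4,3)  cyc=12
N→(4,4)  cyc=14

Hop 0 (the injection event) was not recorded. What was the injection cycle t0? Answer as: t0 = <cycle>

t0 = 2

Hop 1 reached at cycle 4; hop k is at t0 + k·L.
t0 = cyc[1] − L = 4 − 2 = 2.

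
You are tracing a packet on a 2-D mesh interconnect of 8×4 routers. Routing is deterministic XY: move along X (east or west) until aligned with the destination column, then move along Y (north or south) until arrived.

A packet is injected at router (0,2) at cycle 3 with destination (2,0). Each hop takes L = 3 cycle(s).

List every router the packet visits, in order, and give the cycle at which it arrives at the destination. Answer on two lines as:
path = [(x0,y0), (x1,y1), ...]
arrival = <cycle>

  0. router=(0,2) cycle=3 (inject)
  1. router=(1,2) cycle=6 dir=E
  2. router=(2,2) cycle=9 dir=E
  3. router=(2,1) cycle=12 dir=S
  4. router=(2,0) cycle=15 dir=S

path = [(0,2), (1,2), (2,2), (2,1), (2,0)]
arrival = 15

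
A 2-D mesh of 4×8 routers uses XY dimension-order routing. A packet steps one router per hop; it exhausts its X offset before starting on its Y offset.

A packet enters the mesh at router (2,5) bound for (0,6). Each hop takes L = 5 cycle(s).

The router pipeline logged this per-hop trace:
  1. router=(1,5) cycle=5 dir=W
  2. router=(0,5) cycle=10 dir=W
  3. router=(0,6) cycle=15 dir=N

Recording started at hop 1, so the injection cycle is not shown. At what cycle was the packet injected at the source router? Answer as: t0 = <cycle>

At hop 1 the cycle is 5; in general cyc_k = t0 + kL.
Therefore t0 = 5 − L = 0.

t0 = 0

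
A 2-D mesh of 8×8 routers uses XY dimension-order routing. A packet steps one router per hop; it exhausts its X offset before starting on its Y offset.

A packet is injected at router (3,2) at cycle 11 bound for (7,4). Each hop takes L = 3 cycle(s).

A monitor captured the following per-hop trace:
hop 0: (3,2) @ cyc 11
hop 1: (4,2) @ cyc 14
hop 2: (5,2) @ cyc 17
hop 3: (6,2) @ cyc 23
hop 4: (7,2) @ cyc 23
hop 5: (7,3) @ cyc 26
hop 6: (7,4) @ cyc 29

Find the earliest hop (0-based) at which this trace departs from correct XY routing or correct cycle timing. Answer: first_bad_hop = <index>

[1] (+1,+0) / 3c ⇒ ok
[2] (+1,+0) / 3c ⇒ ok
[3] (+1,+0) / 6c ⇒ BAD: Δcyc=6≠L

first_bad_hop = 3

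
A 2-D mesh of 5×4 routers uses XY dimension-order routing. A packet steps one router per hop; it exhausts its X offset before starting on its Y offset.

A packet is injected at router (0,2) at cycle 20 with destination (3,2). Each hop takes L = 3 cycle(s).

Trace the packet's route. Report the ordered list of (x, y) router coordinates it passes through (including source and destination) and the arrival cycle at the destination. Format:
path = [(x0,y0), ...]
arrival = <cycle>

path = [(0,2), (1,2), (2,2), (3,2)]
arrival = 29

t=20: at (0,2)
t=23: at (1,2) after E
t=26: at (2,2) after E
t=29: at (3,2) after E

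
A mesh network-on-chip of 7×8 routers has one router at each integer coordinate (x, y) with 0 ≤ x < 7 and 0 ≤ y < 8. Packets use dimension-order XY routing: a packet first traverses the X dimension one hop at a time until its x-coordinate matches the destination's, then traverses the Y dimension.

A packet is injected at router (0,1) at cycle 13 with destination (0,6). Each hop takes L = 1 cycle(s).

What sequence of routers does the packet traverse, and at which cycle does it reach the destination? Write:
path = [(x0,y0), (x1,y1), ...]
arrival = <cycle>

path = [(0,1), (0,2), (0,3), (0,4), (0,5), (0,6)]
arrival = 18

#0 — 0,1 | c13
#1 — 0,2 | c14 | N
#2 — 0,3 | c15 | N
#3 — 0,4 | c16 | N
#4 — 0,5 | c17 | N
#5 — 0,6 | c18 | N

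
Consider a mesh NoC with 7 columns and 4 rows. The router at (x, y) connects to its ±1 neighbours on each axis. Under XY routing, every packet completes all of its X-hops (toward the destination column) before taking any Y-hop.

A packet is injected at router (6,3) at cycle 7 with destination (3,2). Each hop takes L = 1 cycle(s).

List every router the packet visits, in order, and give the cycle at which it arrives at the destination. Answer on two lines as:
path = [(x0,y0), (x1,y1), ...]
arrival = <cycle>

path = [(6,3), (5,3), (4,3), (3,3), (3,2)]
arrival = 11

  0. router=(6,3) cycle=7 (inject)
  1. router=(5,3) cycle=8 dir=W
  2. router=(4,3) cycle=9 dir=W
  3. router=(3,3) cycle=10 dir=W
  4. router=(3,2) cycle=11 dir=S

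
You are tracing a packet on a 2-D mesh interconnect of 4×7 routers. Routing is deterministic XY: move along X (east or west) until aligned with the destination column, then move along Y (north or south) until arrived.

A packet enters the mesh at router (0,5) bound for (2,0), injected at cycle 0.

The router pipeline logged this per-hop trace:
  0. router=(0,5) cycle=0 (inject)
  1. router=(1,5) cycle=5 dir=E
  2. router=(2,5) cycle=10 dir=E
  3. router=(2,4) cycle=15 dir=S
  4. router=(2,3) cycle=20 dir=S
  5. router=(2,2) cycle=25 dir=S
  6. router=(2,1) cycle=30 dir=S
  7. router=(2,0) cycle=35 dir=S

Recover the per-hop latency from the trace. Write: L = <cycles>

L = 5

Δcyc across hop 0→1: 5 − 0 = 5.
One hop costs L cycles, so L = 5.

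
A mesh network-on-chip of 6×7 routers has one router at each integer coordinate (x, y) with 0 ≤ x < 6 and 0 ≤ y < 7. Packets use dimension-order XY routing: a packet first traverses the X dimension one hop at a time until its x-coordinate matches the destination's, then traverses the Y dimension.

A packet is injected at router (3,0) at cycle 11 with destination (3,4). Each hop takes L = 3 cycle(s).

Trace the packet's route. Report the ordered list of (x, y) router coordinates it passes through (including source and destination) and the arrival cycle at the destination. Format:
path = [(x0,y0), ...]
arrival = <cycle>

t=11: at (3,0)
t=14: at (3,1) after N
t=17: at (3,2) after N
t=20: at (3,3) after N
t=23: at (3,4) after N

path = [(3,0), (3,1), (3,2), (3,3), (3,4)]
arrival = 23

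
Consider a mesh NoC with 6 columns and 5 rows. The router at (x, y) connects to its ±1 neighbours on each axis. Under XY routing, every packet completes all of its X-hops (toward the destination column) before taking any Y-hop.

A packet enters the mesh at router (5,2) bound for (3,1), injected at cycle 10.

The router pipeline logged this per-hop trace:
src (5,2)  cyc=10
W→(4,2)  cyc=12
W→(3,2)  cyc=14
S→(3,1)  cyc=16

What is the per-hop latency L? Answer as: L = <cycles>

cyc[1] − cyc[0] = 12 − 10 = 2.
Each hop adds L, hence L = 2.

L = 2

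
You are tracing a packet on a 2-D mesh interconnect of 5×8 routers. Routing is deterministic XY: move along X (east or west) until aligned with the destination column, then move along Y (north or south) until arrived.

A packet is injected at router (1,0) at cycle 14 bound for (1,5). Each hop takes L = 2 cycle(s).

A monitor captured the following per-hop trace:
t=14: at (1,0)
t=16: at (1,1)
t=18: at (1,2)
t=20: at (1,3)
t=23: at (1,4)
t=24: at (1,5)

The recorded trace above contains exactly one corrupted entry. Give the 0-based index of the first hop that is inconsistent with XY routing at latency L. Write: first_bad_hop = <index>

[1] (+0,+1) / 2c ⇒ ok
[2] (+0,+1) / 2c ⇒ ok
[3] (+0,+1) / 2c ⇒ ok
[4] (+0,+1) / 3c ⇒ BAD: Δcyc=3≠L

first_bad_hop = 4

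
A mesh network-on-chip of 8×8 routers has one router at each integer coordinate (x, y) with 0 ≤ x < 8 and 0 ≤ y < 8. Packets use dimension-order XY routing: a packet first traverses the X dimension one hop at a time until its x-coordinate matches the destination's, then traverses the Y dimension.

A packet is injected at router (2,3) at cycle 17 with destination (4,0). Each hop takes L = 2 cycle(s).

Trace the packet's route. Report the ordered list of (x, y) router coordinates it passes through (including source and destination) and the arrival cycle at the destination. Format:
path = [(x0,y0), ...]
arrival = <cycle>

path = [(2,3), (3,3), (4,3), (4,2), (4,1), (4,0)]
arrival = 27

hop 0: (2,3) @ cyc 17
hop 1: (3,3) @ cyc 19  [E]
hop 2: (4,3) @ cyc 21  [E]
hop 3: (4,2) @ cyc 23  [S]
hop 4: (4,1) @ cyc 25  [S]
hop 5: (4,0) @ cyc 27  [S]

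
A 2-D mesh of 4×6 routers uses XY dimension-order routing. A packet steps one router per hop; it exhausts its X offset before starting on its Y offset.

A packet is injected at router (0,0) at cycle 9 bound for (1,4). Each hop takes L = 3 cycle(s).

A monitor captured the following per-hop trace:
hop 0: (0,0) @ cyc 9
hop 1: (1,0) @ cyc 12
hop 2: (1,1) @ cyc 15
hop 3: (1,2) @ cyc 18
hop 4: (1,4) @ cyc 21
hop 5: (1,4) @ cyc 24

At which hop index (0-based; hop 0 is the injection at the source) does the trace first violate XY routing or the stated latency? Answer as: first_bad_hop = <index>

[1] (+1,+0) / 3c ⇒ ok
[2] (+0,+1) / 3c ⇒ ok
[3] (+0,+1) / 3c ⇒ ok
[4] (+0,+2) / 3c ⇒ BAD: non-unit step

first_bad_hop = 4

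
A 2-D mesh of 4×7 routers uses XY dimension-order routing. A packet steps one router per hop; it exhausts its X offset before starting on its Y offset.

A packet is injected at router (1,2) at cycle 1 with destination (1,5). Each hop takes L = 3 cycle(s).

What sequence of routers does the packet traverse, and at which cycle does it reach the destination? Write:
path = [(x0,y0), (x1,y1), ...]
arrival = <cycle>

[0] x=1 y=2 t=1
[1] x=1 y=3 t=4 →N
[2] x=1 y=4 t=7 →N
[3] x=1 y=5 t=10 →N

path = [(1,2), (1,3), (1,4), (1,5)]
arrival = 10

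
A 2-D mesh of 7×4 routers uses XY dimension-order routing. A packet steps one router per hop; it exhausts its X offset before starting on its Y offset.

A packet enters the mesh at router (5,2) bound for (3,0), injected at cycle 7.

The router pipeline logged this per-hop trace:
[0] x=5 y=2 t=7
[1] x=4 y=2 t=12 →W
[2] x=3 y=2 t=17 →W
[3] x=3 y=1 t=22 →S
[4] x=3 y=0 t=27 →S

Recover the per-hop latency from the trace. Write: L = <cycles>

L = 5

cyc[1] − cyc[0] = 12 − 7 = 5.
Each hop adds L, hence L = 5.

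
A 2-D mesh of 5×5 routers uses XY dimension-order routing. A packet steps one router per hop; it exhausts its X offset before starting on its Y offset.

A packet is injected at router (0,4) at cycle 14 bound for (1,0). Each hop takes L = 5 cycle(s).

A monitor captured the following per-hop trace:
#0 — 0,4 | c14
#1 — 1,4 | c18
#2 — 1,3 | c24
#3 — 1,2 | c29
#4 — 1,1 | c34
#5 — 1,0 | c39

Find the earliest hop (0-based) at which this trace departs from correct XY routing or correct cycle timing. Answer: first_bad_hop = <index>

first_bad_hop = 1

[1] (+1,+0) / 4c ⇒ BAD: Δcyc=4≠L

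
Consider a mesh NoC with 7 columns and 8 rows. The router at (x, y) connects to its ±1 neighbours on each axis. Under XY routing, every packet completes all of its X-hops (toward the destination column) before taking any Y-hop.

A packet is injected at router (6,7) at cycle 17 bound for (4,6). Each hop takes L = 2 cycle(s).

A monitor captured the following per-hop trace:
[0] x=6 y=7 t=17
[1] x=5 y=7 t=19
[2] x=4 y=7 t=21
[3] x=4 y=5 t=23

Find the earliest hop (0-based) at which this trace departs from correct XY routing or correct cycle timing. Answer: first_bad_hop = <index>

  1: Δx=-1 Δy=+0 Δt=2 [ok]
  2: Δx=-1 Δy=+0 Δt=2 [ok]
  3: Δx=+0 Δy=-2 Δt=2 [BAD: non-unit step]

first_bad_hop = 3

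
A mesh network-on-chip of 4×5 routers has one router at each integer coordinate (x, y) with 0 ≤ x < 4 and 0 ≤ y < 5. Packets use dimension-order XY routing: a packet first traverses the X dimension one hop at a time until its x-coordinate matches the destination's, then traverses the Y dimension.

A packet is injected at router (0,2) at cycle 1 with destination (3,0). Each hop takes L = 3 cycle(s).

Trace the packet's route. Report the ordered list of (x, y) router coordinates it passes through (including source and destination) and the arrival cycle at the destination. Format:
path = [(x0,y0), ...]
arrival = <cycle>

[0] x=0 y=2 t=1
[1] x=1 y=2 t=4 →E
[2] x=2 y=2 t=7 →E
[3] x=3 y=2 t=10 →E
[4] x=3 y=1 t=13 →S
[5] x=3 y=0 t=16 →S

path = [(0,2), (1,2), (2,2), (3,2), (3,1), (3,0)]
arrival = 16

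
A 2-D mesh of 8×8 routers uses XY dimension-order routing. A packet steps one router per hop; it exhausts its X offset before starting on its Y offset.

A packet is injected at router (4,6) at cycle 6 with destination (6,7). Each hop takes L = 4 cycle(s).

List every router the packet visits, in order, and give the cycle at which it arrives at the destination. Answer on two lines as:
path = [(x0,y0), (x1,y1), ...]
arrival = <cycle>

#0 — 4,6 | c6
#1 — 5,6 | c10 | E
#2 — 6,6 | c14 | E
#3 — 6,7 | c18 | N

path = [(4,6), (5,6), (6,6), (6,7)]
arrival = 18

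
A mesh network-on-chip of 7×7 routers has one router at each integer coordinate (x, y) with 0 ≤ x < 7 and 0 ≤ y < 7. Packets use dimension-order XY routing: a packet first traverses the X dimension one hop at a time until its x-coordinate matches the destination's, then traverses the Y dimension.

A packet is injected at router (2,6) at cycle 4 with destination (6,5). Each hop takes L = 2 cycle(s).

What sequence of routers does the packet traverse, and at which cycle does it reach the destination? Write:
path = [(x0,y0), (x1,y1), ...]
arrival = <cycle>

path = [(2,6), (3,6), (4,6), (5,6), (6,6), (6,5)]
arrival = 14

#0 — 2,6 | c4
#1 — 3,6 | c6 | E
#2 — 4,6 | c8 | E
#3 — 5,6 | c10 | E
#4 — 6,6 | c12 | E
#5 — 6,5 | c14 | S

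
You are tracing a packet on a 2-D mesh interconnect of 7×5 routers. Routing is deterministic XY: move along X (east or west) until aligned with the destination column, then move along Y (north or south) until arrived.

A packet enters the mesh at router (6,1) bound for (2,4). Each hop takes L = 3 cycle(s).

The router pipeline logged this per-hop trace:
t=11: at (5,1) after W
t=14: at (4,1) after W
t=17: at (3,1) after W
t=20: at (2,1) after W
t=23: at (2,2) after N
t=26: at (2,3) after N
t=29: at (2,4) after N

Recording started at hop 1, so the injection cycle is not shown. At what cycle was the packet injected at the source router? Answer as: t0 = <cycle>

cyc[1] = 11 and cyc[k] = t0 + k·L for every k.
So t0 = 11 − 1·3 = 8.

t0 = 8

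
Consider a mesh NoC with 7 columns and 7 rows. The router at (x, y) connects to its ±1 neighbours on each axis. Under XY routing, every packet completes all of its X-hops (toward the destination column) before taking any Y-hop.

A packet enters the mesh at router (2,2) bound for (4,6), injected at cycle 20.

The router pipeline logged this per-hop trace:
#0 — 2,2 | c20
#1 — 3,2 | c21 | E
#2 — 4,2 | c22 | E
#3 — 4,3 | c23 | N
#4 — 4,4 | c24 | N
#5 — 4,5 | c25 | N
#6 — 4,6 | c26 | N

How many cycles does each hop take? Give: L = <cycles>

cyc[1] − cyc[0] = 21 − 20 = 1.
Per-hop latency L = Δcyc = 1.

L = 1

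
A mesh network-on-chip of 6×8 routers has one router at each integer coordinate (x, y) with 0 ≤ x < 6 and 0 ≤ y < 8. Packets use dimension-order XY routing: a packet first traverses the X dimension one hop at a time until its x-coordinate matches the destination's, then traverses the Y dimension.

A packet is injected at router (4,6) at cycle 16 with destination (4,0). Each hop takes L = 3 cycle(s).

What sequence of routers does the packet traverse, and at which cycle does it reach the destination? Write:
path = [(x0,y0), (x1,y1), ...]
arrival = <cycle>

src (4,6)  cyc=16
S→(4,5)  cyc=19
S→(4,4)  cyc=22
S→(4,3)  cyc=25
S→(4,2)  cyc=28
S→(4,1)  cyc=31
S→(4,0)  cyc=34

path = [(4,6), (4,5), (4,4), (4,3), (4,2), (4,1), (4,0)]
arrival = 34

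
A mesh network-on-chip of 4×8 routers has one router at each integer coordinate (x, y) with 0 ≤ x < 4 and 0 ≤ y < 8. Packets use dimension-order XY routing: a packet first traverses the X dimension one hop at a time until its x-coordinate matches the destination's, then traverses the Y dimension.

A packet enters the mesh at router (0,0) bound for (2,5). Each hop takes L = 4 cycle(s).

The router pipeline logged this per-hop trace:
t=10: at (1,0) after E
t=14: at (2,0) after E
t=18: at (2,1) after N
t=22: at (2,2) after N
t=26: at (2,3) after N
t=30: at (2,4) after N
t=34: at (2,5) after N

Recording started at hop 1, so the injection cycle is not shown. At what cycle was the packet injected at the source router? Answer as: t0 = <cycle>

t0 = 6

cyc[1] = 10 and cyc[k] = t0 + k·L for every k.
Subtract one hop: t0 = 10 − 4 = 6.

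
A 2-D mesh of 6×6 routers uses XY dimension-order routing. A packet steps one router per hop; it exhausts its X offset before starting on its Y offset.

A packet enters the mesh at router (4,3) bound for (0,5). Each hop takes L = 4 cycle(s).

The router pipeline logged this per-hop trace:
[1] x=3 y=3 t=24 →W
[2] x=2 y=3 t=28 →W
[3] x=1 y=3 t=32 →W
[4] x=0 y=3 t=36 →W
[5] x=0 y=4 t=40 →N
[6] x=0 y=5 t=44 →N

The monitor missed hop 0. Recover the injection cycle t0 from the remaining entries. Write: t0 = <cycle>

At hop 1 the cycle is 24; in general cyc_k = t0 + kL.
So t0 = 24 − 1·4 = 20.

t0 = 20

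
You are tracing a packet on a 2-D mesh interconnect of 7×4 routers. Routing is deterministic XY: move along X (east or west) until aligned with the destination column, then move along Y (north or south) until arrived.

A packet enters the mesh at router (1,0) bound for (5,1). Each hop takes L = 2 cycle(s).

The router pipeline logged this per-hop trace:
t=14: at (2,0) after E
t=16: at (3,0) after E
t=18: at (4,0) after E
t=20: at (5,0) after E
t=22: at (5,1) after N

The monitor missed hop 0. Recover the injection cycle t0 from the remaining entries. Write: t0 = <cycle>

The first recorded entry is hop 1 at cycle 14.
So t0 = 14 − 1·2 = 12.

t0 = 12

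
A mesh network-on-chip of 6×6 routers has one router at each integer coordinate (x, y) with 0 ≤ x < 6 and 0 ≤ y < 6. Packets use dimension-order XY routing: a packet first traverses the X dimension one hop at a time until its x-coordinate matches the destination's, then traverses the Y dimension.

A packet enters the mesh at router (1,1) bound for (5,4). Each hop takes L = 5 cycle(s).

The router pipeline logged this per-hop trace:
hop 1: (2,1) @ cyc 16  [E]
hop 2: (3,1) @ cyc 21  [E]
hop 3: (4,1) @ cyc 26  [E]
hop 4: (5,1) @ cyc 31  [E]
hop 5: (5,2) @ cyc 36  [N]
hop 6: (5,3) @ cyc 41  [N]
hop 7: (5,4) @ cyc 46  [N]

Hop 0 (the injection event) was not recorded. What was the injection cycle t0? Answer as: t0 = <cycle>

The first recorded entry is hop 1 at cycle 16.
So t0 = 16 − 1·5 = 11.

t0 = 11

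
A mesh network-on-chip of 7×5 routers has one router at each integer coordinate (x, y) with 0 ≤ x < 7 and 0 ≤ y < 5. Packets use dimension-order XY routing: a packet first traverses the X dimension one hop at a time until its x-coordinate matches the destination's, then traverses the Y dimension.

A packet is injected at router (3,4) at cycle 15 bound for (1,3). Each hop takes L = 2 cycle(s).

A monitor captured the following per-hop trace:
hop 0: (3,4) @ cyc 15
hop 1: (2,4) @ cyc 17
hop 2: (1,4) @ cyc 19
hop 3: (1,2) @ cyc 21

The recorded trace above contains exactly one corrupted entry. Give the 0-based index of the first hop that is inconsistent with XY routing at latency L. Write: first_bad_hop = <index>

[1] (-1,+0) / 2c ⇒ ok
[2] (-1,+0) / 2c ⇒ ok
[3] (+0,-2) / 2c ⇒ BAD: non-unit step

first_bad_hop = 3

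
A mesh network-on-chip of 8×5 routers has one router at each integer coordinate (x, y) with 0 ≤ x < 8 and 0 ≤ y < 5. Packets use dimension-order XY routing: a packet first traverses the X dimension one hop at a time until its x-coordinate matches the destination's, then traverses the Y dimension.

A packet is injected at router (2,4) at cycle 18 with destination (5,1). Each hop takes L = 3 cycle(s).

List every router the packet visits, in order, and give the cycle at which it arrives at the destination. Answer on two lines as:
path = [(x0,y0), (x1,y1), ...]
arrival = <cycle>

#0 — 2,4 | c18
#1 — 3,4 | c21 | E
#2 — 4,4 | c24 | E
#3 — 5,4 | c27 | E
#4 — 5,3 | c30 | S
#5 — 5,2 | c33 | S
#6 — 5,1 | c36 | S

path = [(2,4), (3,4), (4,4), (5,4), (5,3), (5,2), (5,1)]
arrival = 36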